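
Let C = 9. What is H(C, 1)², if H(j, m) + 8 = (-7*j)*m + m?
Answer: 4900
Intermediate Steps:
H(j, m) = -8 + m - 7*j*m (H(j, m) = -8 + ((-7*j)*m + m) = -8 + (-7*j*m + m) = -8 + (m - 7*j*m) = -8 + m - 7*j*m)
H(C, 1)² = (-8 + 1 - 7*9*1)² = (-8 + 1 - 63)² = (-70)² = 4900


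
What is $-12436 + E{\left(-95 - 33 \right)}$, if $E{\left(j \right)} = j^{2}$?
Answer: $3948$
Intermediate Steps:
$-12436 + E{\left(-95 - 33 \right)} = -12436 + \left(-95 - 33\right)^{2} = -12436 + \left(-128\right)^{2} = -12436 + 16384 = 3948$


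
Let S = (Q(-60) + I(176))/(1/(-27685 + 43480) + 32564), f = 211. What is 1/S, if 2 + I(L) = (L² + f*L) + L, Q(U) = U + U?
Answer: 514348381/1076681970 ≈ 0.47772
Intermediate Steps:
Q(U) = 2*U
I(L) = -2 + L² + 212*L (I(L) = -2 + ((L² + 211*L) + L) = -2 + (L² + 212*L) = -2 + L² + 212*L)
S = 1076681970/514348381 (S = (2*(-60) + (-2 + 176² + 212*176))/(1/(-27685 + 43480) + 32564) = (-120 + (-2 + 30976 + 37312))/(1/15795 + 32564) = (-120 + 68286)/(1/15795 + 32564) = 68166/(514348381/15795) = 68166*(15795/514348381) = 1076681970/514348381 ≈ 2.0933)
1/S = 1/(1076681970/514348381) = 514348381/1076681970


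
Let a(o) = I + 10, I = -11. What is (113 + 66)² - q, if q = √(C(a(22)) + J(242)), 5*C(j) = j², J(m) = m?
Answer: 32041 - √6055/5 ≈ 32025.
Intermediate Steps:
a(o) = -1 (a(o) = -11 + 10 = -1)
C(j) = j²/5
q = √6055/5 (q = √((⅕)*(-1)² + 242) = √((⅕)*1 + 242) = √(⅕ + 242) = √(1211/5) = √6055/5 ≈ 15.563)
(113 + 66)² - q = (113 + 66)² - √6055/5 = 179² - √6055/5 = 32041 - √6055/5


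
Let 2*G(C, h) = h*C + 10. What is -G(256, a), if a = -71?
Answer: 9083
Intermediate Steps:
G(C, h) = 5 + C*h/2 (G(C, h) = (h*C + 10)/2 = (C*h + 10)/2 = (10 + C*h)/2 = 5 + C*h/2)
-G(256, a) = -(5 + (1/2)*256*(-71)) = -(5 - 9088) = -1*(-9083) = 9083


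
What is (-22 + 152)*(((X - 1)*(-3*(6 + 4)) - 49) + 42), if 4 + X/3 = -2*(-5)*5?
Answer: -535210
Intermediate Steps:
X = 138 (X = -12 + 3*(-2*(-5)*5) = -12 + 3*(10*5) = -12 + 3*50 = -12 + 150 = 138)
(-22 + 152)*(((X - 1)*(-3*(6 + 4)) - 49) + 42) = (-22 + 152)*(((138 - 1)*(-3*(6 + 4)) - 49) + 42) = 130*((137*(-3*10) - 49) + 42) = 130*((137*(-30) - 49) + 42) = 130*((-4110 - 49) + 42) = 130*(-4159 + 42) = 130*(-4117) = -535210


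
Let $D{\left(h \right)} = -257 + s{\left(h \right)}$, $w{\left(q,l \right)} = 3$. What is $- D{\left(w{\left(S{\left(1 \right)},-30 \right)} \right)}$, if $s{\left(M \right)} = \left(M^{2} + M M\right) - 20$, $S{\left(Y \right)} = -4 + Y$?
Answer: $259$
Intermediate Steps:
$s{\left(M \right)} = -20 + 2 M^{2}$ ($s{\left(M \right)} = \left(M^{2} + M^{2}\right) - 20 = 2 M^{2} - 20 = -20 + 2 M^{2}$)
$D{\left(h \right)} = -277 + 2 h^{2}$ ($D{\left(h \right)} = -257 + \left(-20 + 2 h^{2}\right) = -277 + 2 h^{2}$)
$- D{\left(w{\left(S{\left(1 \right)},-30 \right)} \right)} = - (-277 + 2 \cdot 3^{2}) = - (-277 + 2 \cdot 9) = - (-277 + 18) = \left(-1\right) \left(-259\right) = 259$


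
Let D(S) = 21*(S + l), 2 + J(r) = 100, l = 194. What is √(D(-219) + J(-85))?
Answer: I*√427 ≈ 20.664*I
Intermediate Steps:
J(r) = 98 (J(r) = -2 + 100 = 98)
D(S) = 4074 + 21*S (D(S) = 21*(S + 194) = 21*(194 + S) = 4074 + 21*S)
√(D(-219) + J(-85)) = √((4074 + 21*(-219)) + 98) = √((4074 - 4599) + 98) = √(-525 + 98) = √(-427) = I*√427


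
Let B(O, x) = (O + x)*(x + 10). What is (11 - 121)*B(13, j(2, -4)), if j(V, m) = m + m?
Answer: -1100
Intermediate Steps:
j(V, m) = 2*m
B(O, x) = (10 + x)*(O + x) (B(O, x) = (O + x)*(10 + x) = (10 + x)*(O + x))
(11 - 121)*B(13, j(2, -4)) = (11 - 121)*((2*(-4))² + 10*13 + 10*(2*(-4)) + 13*(2*(-4))) = -110*((-8)² + 130 + 10*(-8) + 13*(-8)) = -110*(64 + 130 - 80 - 104) = -110*10 = -1100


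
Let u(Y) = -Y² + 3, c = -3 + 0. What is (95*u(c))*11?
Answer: -6270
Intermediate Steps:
c = -3
u(Y) = 3 - Y²
(95*u(c))*11 = (95*(3 - 1*(-3)²))*11 = (95*(3 - 1*9))*11 = (95*(3 - 9))*11 = (95*(-6))*11 = -570*11 = -6270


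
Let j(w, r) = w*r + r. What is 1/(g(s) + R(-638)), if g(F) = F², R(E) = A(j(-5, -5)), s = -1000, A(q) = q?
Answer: 1/1000020 ≈ 9.9998e-7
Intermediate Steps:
j(w, r) = r + r*w (j(w, r) = r*w + r = r + r*w)
R(E) = 20 (R(E) = -5*(1 - 5) = -5*(-4) = 20)
1/(g(s) + R(-638)) = 1/((-1000)² + 20) = 1/(1000000 + 20) = 1/1000020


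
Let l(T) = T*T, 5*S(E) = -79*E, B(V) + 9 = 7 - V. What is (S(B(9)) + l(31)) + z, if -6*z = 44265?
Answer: -62427/10 ≈ -6242.7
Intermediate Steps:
z = -14755/2 (z = -⅙*44265 = -14755/2 ≈ -7377.5)
B(V) = -2 - V (B(V) = -9 + (7 - V) = -2 - V)
S(E) = -79*E/5 (S(E) = (-79*E)/5 = -79*E/5)
l(T) = T²
(S(B(9)) + l(31)) + z = (-79*(-2 - 1*9)/5 + 31²) - 14755/2 = (-79*(-2 - 9)/5 + 961) - 14755/2 = (-79/5*(-11) + 961) - 14755/2 = (869/5 + 961) - 14755/2 = 5674/5 - 14755/2 = -62427/10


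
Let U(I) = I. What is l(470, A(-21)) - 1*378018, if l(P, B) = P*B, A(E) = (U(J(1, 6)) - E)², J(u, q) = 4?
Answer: -84268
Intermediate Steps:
A(E) = (4 - E)²
l(P, B) = B*P
l(470, A(-21)) - 1*378018 = (-4 - 21)²*470 - 1*378018 = (-25)²*470 - 378018 = 625*470 - 378018 = 293750 - 378018 = -84268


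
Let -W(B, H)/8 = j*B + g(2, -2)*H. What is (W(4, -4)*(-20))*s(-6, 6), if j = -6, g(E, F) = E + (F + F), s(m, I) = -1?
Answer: 2560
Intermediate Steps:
g(E, F) = E + 2*F
W(B, H) = 16*H + 48*B (W(B, H) = -8*(-6*B + (2 + 2*(-2))*H) = -8*(-6*B + (2 - 4)*H) = -8*(-6*B - 2*H) = 16*H + 48*B)
(W(4, -4)*(-20))*s(-6, 6) = ((16*(-4) + 48*4)*(-20))*(-1) = ((-64 + 192)*(-20))*(-1) = (128*(-20))*(-1) = -2560*(-1) = 2560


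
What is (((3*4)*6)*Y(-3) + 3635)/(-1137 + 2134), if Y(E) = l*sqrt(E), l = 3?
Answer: 3635/997 + 216*I*sqrt(3)/997 ≈ 3.6459 + 0.37525*I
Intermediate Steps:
Y(E) = 3*sqrt(E)
(((3*4)*6)*Y(-3) + 3635)/(-1137 + 2134) = (((3*4)*6)*(3*sqrt(-3)) + 3635)/(-1137 + 2134) = ((12*6)*(3*(I*sqrt(3))) + 3635)/997 = (72*(3*I*sqrt(3)) + 3635)*(1/997) = (216*I*sqrt(3) + 3635)*(1/997) = (3635 + 216*I*sqrt(3))*(1/997) = 3635/997 + 216*I*sqrt(3)/997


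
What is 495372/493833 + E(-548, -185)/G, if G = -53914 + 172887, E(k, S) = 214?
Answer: 19680524406/19584264503 ≈ 1.0049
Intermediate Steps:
G = 118973
495372/493833 + E(-548, -185)/G = 495372/493833 + 214/118973 = 495372*(1/493833) + 214*(1/118973) = 165124/164611 + 214/118973 = 19680524406/19584264503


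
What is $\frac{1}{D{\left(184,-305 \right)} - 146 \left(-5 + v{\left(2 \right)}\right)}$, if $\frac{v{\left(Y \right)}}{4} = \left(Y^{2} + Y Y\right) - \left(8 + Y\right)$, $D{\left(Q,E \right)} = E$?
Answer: $\frac{1}{1593} \approx 0.00062775$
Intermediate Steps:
$v{\left(Y \right)} = -32 - 4 Y + 8 Y^{2}$ ($v{\left(Y \right)} = 4 \left(\left(Y^{2} + Y Y\right) - \left(8 + Y\right)\right) = 4 \left(\left(Y^{2} + Y^{2}\right) - \left(8 + Y\right)\right) = 4 \left(2 Y^{2} - \left(8 + Y\right)\right) = 4 \left(-8 - Y + 2 Y^{2}\right) = -32 - 4 Y + 8 Y^{2}$)
$\frac{1}{D{\left(184,-305 \right)} - 146 \left(-5 + v{\left(2 \right)}\right)} = \frac{1}{-305 - 146 \left(-5 - \left(40 - 32\right)\right)} = \frac{1}{-305 - 146 \left(-5 - 8\right)} = \frac{1}{-305 - -1898} = \frac{1}{-305 + 1898} = \frac{1}{1593}$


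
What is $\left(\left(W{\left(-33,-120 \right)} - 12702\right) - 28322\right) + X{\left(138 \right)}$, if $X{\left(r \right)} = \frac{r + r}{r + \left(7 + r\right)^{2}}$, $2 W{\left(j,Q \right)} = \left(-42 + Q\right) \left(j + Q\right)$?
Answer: $- \frac{605917577}{21163} \approx -28631.0$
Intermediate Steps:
$W{\left(j,Q \right)} = \frac{\left(-42 + Q\right) \left(Q + j\right)}{2}$ ($W{\left(j,Q \right)} = \frac{\left(-42 + Q\right) \left(j + Q\right)}{2} = \frac{\left(-42 + Q\right) \left(Q + j\right)}{2}$)
$X{\left(r \right)} = \frac{2 r}{r + \left(7 + r\right)^{2}}$
$\left(\left(W{\left(-33,-120 \right)} - 12702\right) - 28322\right) + X{\left(138 \right)} = \left(\left(\left(\frac{\left(-120\right)^{2}}{2} - -2520 - -693 + \frac{1}{2} \left(-120\right) \left(-33\right)\right) - 12702\right) - 28322\right) + 2 \cdot 138 \frac{1}{138 + \left(7 + 138\right)^{2}} = \left(\left(\left(\frac{1}{2} \cdot 14400 + 2520 + 693 + 1980\right) - 12702\right) - 28322\right) + 2 \cdot 138 \frac{1}{138 + 145^{2}} = \left(\left(\left(7200 + 2520 + 693 + 1980\right) - 12702\right) - 28322\right) + 2 \cdot 138 \frac{1}{138 + 21025} = \left(\left(12393 - 12702\right) - 28322\right) + 2 \cdot 138 \cdot \frac{1}{21163} = \left(-309 - 28322\right) + 2 \cdot 138 \cdot \frac{1}{21163} = -28631 + \frac{276}{21163} = - \frac{605917577}{21163}$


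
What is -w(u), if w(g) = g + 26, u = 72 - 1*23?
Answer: -75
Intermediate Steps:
u = 49 (u = 72 - 23 = 49)
w(g) = 26 + g
-w(u) = -(26 + 49) = -1*75 = -75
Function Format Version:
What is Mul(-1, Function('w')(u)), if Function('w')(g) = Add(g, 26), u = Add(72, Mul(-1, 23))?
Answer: -75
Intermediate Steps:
u = 49 (u = Add(72, -23) = 49)
Function('w')(g) = Add(26, g)
Mul(-1, Function('w')(u)) = Mul(-1, Add(26, 49)) = Mul(-1, 75) = -75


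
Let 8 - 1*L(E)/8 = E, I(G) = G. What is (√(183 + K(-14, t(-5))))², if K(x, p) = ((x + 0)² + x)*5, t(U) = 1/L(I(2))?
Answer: 1093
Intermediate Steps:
L(E) = 64 - 8*E
t(U) = 1/48 (t(U) = 1/(64 - 8*2) = 1/(64 - 16) = 1/48)
K(x, p) = 5*x + 5*x² (K(x, p) = (x² + x)*5 = (x + x²)*5 = 5*x + 5*x²)
(√(183 + K(-14, t(-5))))² = (√(183 + 5*(-14)*(1 - 14)))² = (√(183 + 5*(-14)*(-13)))² = (√(183 + 910))² = (√1093)² = 1093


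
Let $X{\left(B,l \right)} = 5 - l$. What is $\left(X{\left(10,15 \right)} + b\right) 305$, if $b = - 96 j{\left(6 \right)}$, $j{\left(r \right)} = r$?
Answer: $-178730$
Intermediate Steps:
$b = -576$ ($b = \left(-96\right) 6 = -576$)
$\left(X{\left(10,15 \right)} + b\right) 305 = \left(\left(5 - 15\right) - 576\right) 305 = \left(-10 - 576\right) 305 = \left(-586\right) 305 = -178730$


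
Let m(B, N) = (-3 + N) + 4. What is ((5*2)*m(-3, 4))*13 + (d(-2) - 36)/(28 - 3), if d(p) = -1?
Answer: 16213/25 ≈ 648.52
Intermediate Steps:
m(B, N) = 1 + N
((5*2)*m(-3, 4))*13 + (d(-2) - 36)/(28 - 3) = ((5*2)*(1 + 4))*13 + (-1 - 36)/(28 - 3) = (10*5)*13 - 37/25 = 50*13 - 37*1/25 = 650 - 37/25 = 16213/25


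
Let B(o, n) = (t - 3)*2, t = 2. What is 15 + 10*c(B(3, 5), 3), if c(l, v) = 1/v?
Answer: 55/3 ≈ 18.333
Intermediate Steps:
B(o, n) = -2 (B(o, n) = (2 - 3)*2 = -1*2 = -2)
15 + 10*c(B(3, 5), 3) = 15 + 10/3 = 55/3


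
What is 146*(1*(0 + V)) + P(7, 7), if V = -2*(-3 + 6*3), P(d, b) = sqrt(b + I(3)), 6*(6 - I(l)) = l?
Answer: -4380 + 5*sqrt(2)/2 ≈ -4376.5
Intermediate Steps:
I(l) = 6 - l/6
P(d, b) = sqrt(11/2 + b) (P(d, b) = sqrt(b + (6 - 1/6*3)) = sqrt(b + (6 - 1/2)) = sqrt(b + 11/2) = sqrt(11/2 + b))
V = -30 (V = -2*(-3 + 18) = -2*15 = -30)
146*(1*(0 + V)) + P(7, 7) = 146*(1*(0 - 30)) + sqrt(22 + 4*7)/2 = 146*(1*(-30)) + sqrt(22 + 28)/2 = 146*(-30) + sqrt(50)/2 = -4380 + (5*sqrt(2))/2 = -4380 + 5*sqrt(2)/2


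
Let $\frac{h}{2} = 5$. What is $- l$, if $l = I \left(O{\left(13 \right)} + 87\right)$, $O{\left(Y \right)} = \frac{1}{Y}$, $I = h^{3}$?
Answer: $- \frac{1132000}{13} \approx -87077.0$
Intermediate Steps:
$h = 10$ ($h = 2 \cdot 5 = 10$)
$I = 1000$ ($I = 10^{3} = 1000$)
$l = \frac{1132000}{13}$ ($l = 1000 \left(\frac{1}{13} + 87\right) = 1000 \cdot \frac{1132}{13} = \frac{1132000}{13} \approx 87077.0$)
$- l = \left(-1\right) \frac{1132000}{13} = - \frac{1132000}{13}$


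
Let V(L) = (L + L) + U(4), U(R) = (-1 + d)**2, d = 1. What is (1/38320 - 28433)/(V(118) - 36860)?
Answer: 1089552559/1403431680 ≈ 0.77635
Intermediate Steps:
U(R) = 0 (U(R) = (-1 + 1)**2 = 0**2 = 0)
V(L) = 2*L (V(L) = (L + L) + 0 = 2*L + 0 = 2*L)
(1/38320 - 28433)/(V(118) - 36860) = (1/38320 - 28433)/(2*118 - 36860) = (1/38320 - 28433)/(236 - 36860) = -1089552559/38320/(-36624) = -1089552559/38320*(-1/36624) = 1089552559/1403431680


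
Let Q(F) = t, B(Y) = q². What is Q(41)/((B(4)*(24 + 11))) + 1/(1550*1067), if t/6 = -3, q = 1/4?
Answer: -95261753/11576950 ≈ -8.2286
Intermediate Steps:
q = ¼ ≈ 0.25000
B(Y) = 1/16 (B(Y) = (¼)² = 1/16)
t = -18 (t = 6*(-3) = -18)
Q(F) = -18
Q(41)/((B(4)*(24 + 11))) + 1/(1550*1067) = -18*16/(24 + 11) + 1/(1550*1067) = -18/((1/16)*35) + (1/1550)*(1/1067) = -18/35/16 + 1/1653850 = -18*16/35 + 1/1653850 = -288/35 + 1/1653850 = -95261753/11576950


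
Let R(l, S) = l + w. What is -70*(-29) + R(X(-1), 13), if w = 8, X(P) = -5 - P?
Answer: 2034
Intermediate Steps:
R(l, S) = 8 + l (R(l, S) = l + 8 = 8 + l)
-70*(-29) + R(X(-1), 13) = -70*(-29) + (8 + (-5 - 1*(-1))) = 2030 + (8 + (-5 + 1)) = 2030 + (8 - 4) = 2030 + 4 = 2034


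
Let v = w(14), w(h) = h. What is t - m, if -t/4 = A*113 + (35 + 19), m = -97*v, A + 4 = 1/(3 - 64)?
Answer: 180402/61 ≈ 2957.4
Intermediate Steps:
v = 14
A = -245/61 (A = -4 + 1/(3 - 64) = -4 + 1/(-61) = -4 - 1/61 = -245/61 ≈ -4.0164)
m = -1358 (m = -97*14 = -1358)
t = 97564/61 (t = -4*(-245/61*113 + (35 + 19)) = -4*(-27685/61 + 54) = -4*(-24391/61) = 97564/61 ≈ 1599.4)
t - m = 97564/61 - 1*(-1358) = 97564/61 + 1358 = 180402/61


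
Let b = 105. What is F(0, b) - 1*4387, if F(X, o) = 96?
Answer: -4291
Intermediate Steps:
F(0, b) - 1*4387 = 96 - 1*4387 = 96 - 4387 = -4291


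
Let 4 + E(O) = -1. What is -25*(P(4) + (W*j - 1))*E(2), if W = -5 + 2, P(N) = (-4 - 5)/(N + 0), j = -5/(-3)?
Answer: -4125/4 ≈ -1031.3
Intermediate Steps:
j = 5/3 (j = -5*(-⅓) = 5/3 ≈ 1.6667)
E(O) = -5 (E(O) = -4 - 1 = -5)
P(N) = -9/N
W = -3
-25*(P(4) + (W*j - 1))*E(2) = -25*(-9/4 + (-3*5/3 - 1))*(-5) = -25*(-9*¼ + (-5 - 1))*(-5) = -25*(-9/4 - 6)*(-5) = -(-825)*(-5)/4 = -25*165/4 = -4125/4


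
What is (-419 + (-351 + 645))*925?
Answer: -115625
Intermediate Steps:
(-419 + (-351 + 645))*925 = (-419 + 294)*925 = -125*925 = -115625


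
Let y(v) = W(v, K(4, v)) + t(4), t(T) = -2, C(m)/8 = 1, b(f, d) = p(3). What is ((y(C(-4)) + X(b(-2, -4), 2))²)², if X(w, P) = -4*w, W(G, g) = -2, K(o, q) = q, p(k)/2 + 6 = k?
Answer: 160000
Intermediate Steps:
p(k) = -12 + 2*k
b(f, d) = -6 (b(f, d) = -12 + 2*3 = -12 + 6 = -6)
C(m) = 8 (C(m) = 8*1 = 8)
y(v) = -4 (y(v) = -2 - 2 = -4)
((y(C(-4)) + X(b(-2, -4), 2))²)² = ((-4 - 4*(-6))²)² = ((-4 + 24)²)² = (20²)² = 400² = 160000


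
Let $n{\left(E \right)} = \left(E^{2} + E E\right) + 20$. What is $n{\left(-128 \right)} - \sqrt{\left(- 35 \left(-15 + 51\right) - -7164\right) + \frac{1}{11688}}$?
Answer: $32788 - \frac{\sqrt{201635394666}}{5844} \approx 32711.0$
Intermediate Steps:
$n{\left(E \right)} = 20 + 2 E^{2}$ ($n{\left(E \right)} = \left(E^{2} + E^{2}\right) + 20 = 2 E^{2} + 20 = 20 + 2 E^{2}$)
$n{\left(-128 \right)} - \sqrt{\left(- 35 \left(-15 + 51\right) - -7164\right) + \frac{1}{11688}} = \left(20 + 2 \left(-128\right)^{2}\right) - \sqrt{\left(- 35 \left(-15 + 51\right) - -7164\right) + \frac{1}{11688}} = \left(20 + 2 \cdot 16384\right) - \sqrt{\left(\left(-35\right) 36 + 7164\right) + \frac{1}{11688}} = \left(20 + 32768\right) - \sqrt{\left(-1260 + 7164\right) + \frac{1}{11688}} = 32788 - \sqrt{5904 + \frac{1}{11688}} = 32788 - \sqrt{\frac{69005953}{11688}} = 32788 - \frac{\sqrt{201635394666}}{5844}$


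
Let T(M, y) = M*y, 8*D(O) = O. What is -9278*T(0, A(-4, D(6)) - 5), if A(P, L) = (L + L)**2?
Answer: 0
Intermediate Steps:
D(O) = O/8
A(P, L) = 4*L**2 (A(P, L) = (2*L)**2 = 4*L**2)
-9278*T(0, A(-4, D(6)) - 5) = -9278*0*(4*((1/8)*6)**2 - 5) = -9278*0*(4*(3/4)**2 - 5) = -9278*0*(4*(9/16) - 5) = -9278*0*(9/4 - 5) = -9278*0*(-11/4) = -9278*0 = -1*0 = 0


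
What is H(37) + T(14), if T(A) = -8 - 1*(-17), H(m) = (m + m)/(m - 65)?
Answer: 89/14 ≈ 6.3571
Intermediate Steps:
H(m) = 2*m/(-65 + m) (H(m) = (2*m)/(-65 + m) = 2*m/(-65 + m))
T(A) = 9 (T(A) = -8 + 17 = 9)
H(37) + T(14) = 2*37/(-65 + 37) + 9 = 2*37/(-28) + 9 = 2*37*(-1/28) + 9 = -37/14 + 9 = 89/14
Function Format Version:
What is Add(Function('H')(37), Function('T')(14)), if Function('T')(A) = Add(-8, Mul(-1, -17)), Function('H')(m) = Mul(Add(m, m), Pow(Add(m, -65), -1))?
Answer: Rational(89, 14) ≈ 6.3571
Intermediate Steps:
Function('H')(m) = Mul(2, m, Pow(Add(-65, m), -1)) (Function('H')(m) = Mul(Mul(2, m), Pow(Add(-65, m), -1)) = Mul(2, m, Pow(Add(-65, m), -1)))
Function('T')(A) = 9 (Function('T')(A) = Add(-8, 17) = 9)
Add(Function('H')(37), Function('T')(14)) = Add(Mul(2, 37, Pow(Add(-65, 37), -1)), 9) = Add(Mul(2, 37, Pow(-28, -1)), 9) = Add(Mul(2, 37, Rational(-1, 28)), 9) = Add(Rational(-37, 14), 9) = Rational(89, 14)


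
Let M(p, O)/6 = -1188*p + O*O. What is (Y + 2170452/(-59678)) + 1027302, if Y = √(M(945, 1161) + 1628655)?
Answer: 30652579152/29839 + √2980221 ≈ 1.0290e+6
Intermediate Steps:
M(p, O) = -7128*p + 6*O² (M(p, O) = 6*(-1188*p + O*O) = 6*(-1188*p + O²) = 6*(O² - 1188*p) = -7128*p + 6*O²)
Y = √2980221 (Y = √((-7128*945 + 6*1161²) + 1628655) = √((-6735960 + 6*1347921) + 1628655) = √((-6735960 + 8087526) + 1628655) = √(1351566 + 1628655) = √2980221 ≈ 1726.3)
(Y + 2170452/(-59678)) + 1027302 = (√2980221 + 2170452/(-59678)) + 1027302 = (√2980221 + 2170452*(-1/59678)) + 1027302 = (√2980221 - 1085226/29839) + 1027302 = (-1085226/29839 + √2980221) + 1027302 = 30652579152/29839 + √2980221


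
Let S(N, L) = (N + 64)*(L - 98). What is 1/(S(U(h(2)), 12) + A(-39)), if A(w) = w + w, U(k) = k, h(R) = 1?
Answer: -1/5668 ≈ -0.00017643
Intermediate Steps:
A(w) = 2*w
S(N, L) = (-98 + L)*(64 + N) (S(N, L) = (64 + N)*(-98 + L) = (-98 + L)*(64 + N))
1/(S(U(h(2)), 12) + A(-39)) = 1/((-6272 - 98*1 + 64*12 + 12*1) + 2*(-39)) = 1/((-6272 - 98 + 768 + 12) - 78) = 1/(-5590 - 78) = 1/(-5668) = -1/5668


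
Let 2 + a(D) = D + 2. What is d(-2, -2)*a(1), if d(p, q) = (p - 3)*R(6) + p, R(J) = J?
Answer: -32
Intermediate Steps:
a(D) = D (a(D) = -2 + (D + 2) = -2 + (2 + D) = D)
d(p, q) = -18 + 7*p (d(p, q) = (p - 3)*6 + p = (-3 + p)*6 + p = (-18 + 6*p) + p = -18 + 7*p)
d(-2, -2)*a(1) = (-18 + 7*(-2))*1 = (-18 - 14)*1 = -32*1 = -32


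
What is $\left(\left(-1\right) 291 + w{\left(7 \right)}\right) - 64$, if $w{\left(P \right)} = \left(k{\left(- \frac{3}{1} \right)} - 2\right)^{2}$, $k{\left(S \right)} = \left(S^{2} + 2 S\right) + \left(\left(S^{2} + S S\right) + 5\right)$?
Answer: $221$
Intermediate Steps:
$k{\left(S \right)} = 5 + 2 S + 3 S^{2}$ ($k{\left(S \right)} = \left(S^{2} + 2 S\right) + \left(\left(S^{2} + S^{2}\right) + 5\right) = \left(S^{2} + 2 S\right) + \left(2 S^{2} + 5\right) = \left(S^{2} + 2 S\right) + \left(5 + 2 S^{2}\right) = 5 + 2 S + 3 S^{2}$)
$w{\left(P \right)} = 576$ ($w{\left(P \right)} = \left(\left(5 + 2 \left(- \frac{3}{1}\right) + 3 \left(- \frac{3}{1}\right)^{2}\right) - 2\right)^{2} = \left(\left(5 + 2 \left(\left(-3\right) 1\right) + 3 \left(\left(-3\right) 1\right)^{2}\right) - 2\right)^{2} = \left(\left(5 + 2 \left(-3\right) + 3 \left(-3\right)^{2}\right) - 2\right)^{2} = \left(\left(5 - 6 + 3 \cdot 9\right) - 2\right)^{2} = \left(\left(5 - 6 + 27\right) - 2\right)^{2} = \left(26 - 2\right)^{2} = 24^{2} = 576$)
$\left(\left(-1\right) 291 + w{\left(7 \right)}\right) - 64 = \left(\left(-1\right) 291 + 576\right) - 64 = \left(-291 + 576\right) - 64 = 285 - 64 = 221$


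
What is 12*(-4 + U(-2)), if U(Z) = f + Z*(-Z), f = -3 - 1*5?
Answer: -192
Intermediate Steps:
f = -8 (f = -3 - 5 = -8)
U(Z) = -8 - Z**2 (U(Z) = -8 + Z*(-Z) = -8 - Z**2)
12*(-4 + U(-2)) = 12*(-4 + (-8 - 1*(-2)**2)) = 12*(-4 + (-8 - 1*4)) = 12*(-4 + (-8 - 4)) = 12*(-4 - 12) = 12*(-16) = -192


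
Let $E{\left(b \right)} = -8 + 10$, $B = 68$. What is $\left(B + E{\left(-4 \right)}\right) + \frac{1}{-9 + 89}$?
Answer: $\frac{5601}{80} \approx 70.012$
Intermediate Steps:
$E{\left(b \right)} = 2$
$\left(B + E{\left(-4 \right)}\right) + \frac{1}{-9 + 89} = \left(68 + 2\right) + \frac{1}{-9 + 89} = 70 + \frac{1}{80} = \frac{5601}{80}$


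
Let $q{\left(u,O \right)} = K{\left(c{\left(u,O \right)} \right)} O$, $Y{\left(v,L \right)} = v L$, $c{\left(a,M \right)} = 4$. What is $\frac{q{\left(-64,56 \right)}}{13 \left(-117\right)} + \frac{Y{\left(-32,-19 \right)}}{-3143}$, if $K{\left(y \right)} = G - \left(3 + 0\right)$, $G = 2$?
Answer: $- \frac{748760}{4780503} \approx -0.15663$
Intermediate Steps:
$K{\left(y \right)} = -1$ ($K{\left(y \right)} = 2 - \left(3 + 0\right) = 2 - 3 = -1$)
$Y{\left(v,L \right)} = L v$
$q{\left(u,O \right)} = - O$
$\frac{q{\left(-64,56 \right)}}{13 \left(-117\right)} + \frac{Y{\left(-32,-19 \right)}}{-3143} = \frac{\left(-1\right) 56}{13 \left(-117\right)} + \frac{\left(-19\right) \left(-32\right)}{-3143} = - \frac{56}{-1521} + 608 \left(- \frac{1}{3143}\right) = \left(-56\right) \left(- \frac{1}{1521}\right) - \frac{608}{3143} = \frac{56}{1521} - \frac{608}{3143} = - \frac{748760}{4780503}$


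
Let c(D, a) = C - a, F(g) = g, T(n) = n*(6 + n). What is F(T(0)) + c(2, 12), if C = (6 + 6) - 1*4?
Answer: -4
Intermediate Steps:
C = 8 (C = 12 - 4 = 8)
c(D, a) = 8 - a
F(T(0)) + c(2, 12) = 0*(6 + 0) + (8 - 1*12) = 0*6 + (8 - 12) = 0 - 4 = -4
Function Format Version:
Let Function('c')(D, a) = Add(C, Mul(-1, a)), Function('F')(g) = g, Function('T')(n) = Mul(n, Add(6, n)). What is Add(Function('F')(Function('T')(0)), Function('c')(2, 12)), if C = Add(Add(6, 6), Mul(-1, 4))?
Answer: -4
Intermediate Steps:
C = 8 (C = Add(12, -4) = 8)
Function('c')(D, a) = Add(8, Mul(-1, a))
Add(Function('F')(Function('T')(0)), Function('c')(2, 12)) = Add(Mul(0, Add(6, 0)), Add(8, Mul(-1, 12))) = Add(Mul(0, 6), Add(8, -12)) = Add(0, -4) = -4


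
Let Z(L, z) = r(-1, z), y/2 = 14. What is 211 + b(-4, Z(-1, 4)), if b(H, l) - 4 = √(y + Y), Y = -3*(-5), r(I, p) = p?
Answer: 215 + √43 ≈ 221.56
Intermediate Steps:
y = 28 (y = 2*14 = 28)
Z(L, z) = z
Y = 15
b(H, l) = 4 + √43 (b(H, l) = 4 + √(28 + 15) = 4 + √43)
211 + b(-4, Z(-1, 4)) = 211 + (4 + √43) = 215 + √43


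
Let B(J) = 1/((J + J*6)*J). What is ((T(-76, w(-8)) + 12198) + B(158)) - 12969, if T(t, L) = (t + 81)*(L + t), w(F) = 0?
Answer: -201134947/174748 ≈ -1151.0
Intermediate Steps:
T(t, L) = (81 + t)*(L + t)
B(J) = 1/(7*J²) (B(J) = 1/((J + 6*J)*J) = 1/(((7*J))*J) = (1/(7*J))/J = 1/(7*J²))
((T(-76, w(-8)) + 12198) + B(158)) - 12969 = ((((-76)² + 81*0 + 81*(-76) + 0*(-76)) + 12198) + (⅐)/158²) - 12969 = (((5776 + 0 - 6156 + 0) + 12198) + (⅐)*(1/24964)) - 12969 = ((-380 + 12198) + 1/174748) - 12969 = (11818 + 1/174748) - 12969 = 2065171865/174748 - 12969 = -201134947/174748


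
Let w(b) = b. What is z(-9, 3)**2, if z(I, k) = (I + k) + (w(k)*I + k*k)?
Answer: 576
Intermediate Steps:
z(I, k) = I + k + k**2 + I*k (z(I, k) = (I + k) + (k*I + k*k) = (I + k) + (I*k + k**2) = (I + k) + (k**2 + I*k) = I + k + k**2 + I*k)
z(-9, 3)**2 = (-9 + 3 + 3**2 - 9*3)**2 = (-9 + 3 + 9 - 27)**2 = (-24)**2 = 576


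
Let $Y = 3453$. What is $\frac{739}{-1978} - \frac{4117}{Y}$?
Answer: $- \frac{10695193}{6830034} \approx -1.5659$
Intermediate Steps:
$\frac{739}{-1978} - \frac{4117}{Y} = \frac{739}{-1978} - \frac{4117}{3453} = 739 \left(- \frac{1}{1978}\right) - \frac{4117}{3453} = - \frac{739}{1978} - \frac{4117}{3453} = - \frac{10695193}{6830034}$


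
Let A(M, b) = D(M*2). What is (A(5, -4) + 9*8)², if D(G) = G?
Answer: 6724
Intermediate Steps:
A(M, b) = 2*M (A(M, b) = M*2 = 2*M)
(A(5, -4) + 9*8)² = (2*5 + 9*8)² = (10 + 72)² = 82² = 6724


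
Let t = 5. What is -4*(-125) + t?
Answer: 505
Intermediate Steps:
-4*(-125) + t = -4*(-125) + 5 = 500 + 5 = 505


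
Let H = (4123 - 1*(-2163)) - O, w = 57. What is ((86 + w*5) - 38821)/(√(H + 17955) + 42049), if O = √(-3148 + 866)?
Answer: -38450/(42049 + √(24241 - I*√2282)) ≈ -0.91104 - 3.3115e-6*I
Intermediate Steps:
O = I*√2282 (O = √(-2282) = I*√2282 ≈ 47.77*I)
H = 6286 - I*√2282 (H = (4123 - 1*(-2163)) - I*√2282 = (4123 + 2163) - I*√2282 = 6286 - I*√2282 ≈ 6286.0 - 47.77*I)
((86 + w*5) - 38821)/(√(H + 17955) + 42049) = ((86 + 57*5) - 38821)/(√((6286 - I*√2282) + 17955) + 42049) = ((86 + 285) - 38821)/(√(24241 - I*√2282) + 42049) = (371 - 38821)/(42049 + √(24241 - I*√2282)) = -38450/(42049 + √(24241 - I*√2282))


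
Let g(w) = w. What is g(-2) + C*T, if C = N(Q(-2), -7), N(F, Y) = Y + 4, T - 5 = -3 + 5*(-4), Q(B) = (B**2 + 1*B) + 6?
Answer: 52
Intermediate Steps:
Q(B) = 6 + B + B**2 (Q(B) = (B**2 + B) + 6 = (B + B**2) + 6 = 6 + B + B**2)
T = -18 (T = 5 + (-3 + 5*(-4)) = 5 + (-3 - 20) = 5 - 23 = -18)
N(F, Y) = 4 + Y
C = -3 (C = 4 - 7 = -3)
g(-2) + C*T = -2 - 3*(-18) = -2 + 54 = 52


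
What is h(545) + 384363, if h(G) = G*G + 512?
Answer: 681900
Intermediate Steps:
h(G) = 512 + G² (h(G) = G² + 512 = 512 + G²)
h(545) + 384363 = (512 + 545²) + 384363 = (512 + 297025) + 384363 = 297537 + 384363 = 681900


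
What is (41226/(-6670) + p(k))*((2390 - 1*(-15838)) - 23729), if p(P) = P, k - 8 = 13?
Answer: -271870422/3335 ≈ -81520.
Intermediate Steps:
k = 21 (k = 8 + 13 = 21)
(41226/(-6670) + p(k))*((2390 - 1*(-15838)) - 23729) = (41226/(-6670) + 21)*((2390 - 1*(-15838)) - 23729) = (41226*(-1/6670) + 21)*((2390 + 15838) - 23729) = (-20613/3335 + 21)*(18228 - 23729) = (49422/3335)*(-5501) = -271870422/3335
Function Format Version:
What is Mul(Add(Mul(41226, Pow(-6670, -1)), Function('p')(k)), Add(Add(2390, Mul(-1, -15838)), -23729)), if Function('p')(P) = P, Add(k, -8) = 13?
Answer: Rational(-271870422, 3335) ≈ -81520.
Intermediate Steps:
k = 21 (k = Add(8, 13) = 21)
Mul(Add(Mul(41226, Pow(-6670, -1)), Function('p')(k)), Add(Add(2390, Mul(-1, -15838)), -23729)) = Mul(Add(Mul(41226, Pow(-6670, -1)), 21), Add(Add(2390, Mul(-1, -15838)), -23729)) = Mul(Add(Mul(41226, Rational(-1, 6670)), 21), Add(Add(2390, 15838), -23729)) = Mul(Add(Rational(-20613, 3335), 21), Add(18228, -23729)) = Mul(Rational(49422, 3335), -5501) = Rational(-271870422, 3335)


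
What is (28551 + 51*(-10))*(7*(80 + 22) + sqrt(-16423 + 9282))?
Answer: 20021274 + 28041*I*sqrt(7141) ≈ 2.0021e+7 + 2.3696e+6*I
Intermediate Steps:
(28551 + 51*(-10))*(7*(80 + 22) + sqrt(-16423 + 9282)) = (28551 - 510)*(7*102 + sqrt(-7141)) = 28041*(714 + I*sqrt(7141)) = 20021274 + 28041*I*sqrt(7141)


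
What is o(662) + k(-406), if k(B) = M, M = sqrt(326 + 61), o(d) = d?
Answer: 662 + 3*sqrt(43) ≈ 681.67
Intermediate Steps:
M = 3*sqrt(43) (M = sqrt(387) = 3*sqrt(43) ≈ 19.672)
k(B) = 3*sqrt(43)
o(662) + k(-406) = 662 + 3*sqrt(43)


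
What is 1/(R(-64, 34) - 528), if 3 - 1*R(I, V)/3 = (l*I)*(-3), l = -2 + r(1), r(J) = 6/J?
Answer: -1/2823 ≈ -0.00035423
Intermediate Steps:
l = 4 (l = -2 + 6/1 = -2 + 6*1 = -2 + 6 = 4)
R(I, V) = 9 + 36*I (R(I, V) = 9 - 3*4*I*(-3) = 9 - (-36)*I = 9 + 36*I)
1/(R(-64, 34) - 528) = 1/((9 + 36*(-64)) - 528) = 1/((9 - 2304) - 528) = 1/(-2295 - 528) = 1/(-2823) = -1/2823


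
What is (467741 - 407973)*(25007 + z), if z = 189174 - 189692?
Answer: 1463658552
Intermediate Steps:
z = -518
(467741 - 407973)*(25007 + z) = (467741 - 407973)*(25007 - 518) = 59768*24489 = 1463658552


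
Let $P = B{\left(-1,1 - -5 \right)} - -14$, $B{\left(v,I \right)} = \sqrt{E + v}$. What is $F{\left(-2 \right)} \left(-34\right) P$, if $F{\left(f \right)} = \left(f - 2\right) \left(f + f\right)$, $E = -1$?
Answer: $-7616 - 544 i \sqrt{2} \approx -7616.0 - 769.33 i$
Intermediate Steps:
$B{\left(v,I \right)} = \sqrt{-1 + v}$
$F{\left(f \right)} = 2 f \left(-2 + f\right)$ ($F{\left(f \right)} = \left(-2 + f\right) 2 f = 2 f \left(-2 + f\right)$)
$P = 14 + i \sqrt{2}$ ($P = \sqrt{-1 - 1} - -14 = \sqrt{-2} + 14 = i \sqrt{2} + 14 = 14 + i \sqrt{2} \approx 14.0 + 1.4142 i$)
$F{\left(-2 \right)} \left(-34\right) P = 2 \left(-2\right) \left(-2 - 2\right) \left(-34\right) \left(14 + i \sqrt{2}\right) = 2 \left(-2\right) \left(-4\right) \left(-34\right) \left(14 + i \sqrt{2}\right) = 16 \left(-34\right) \left(14 + i \sqrt{2}\right) = - 544 \left(14 + i \sqrt{2}\right) = -7616 - 544 i \sqrt{2}$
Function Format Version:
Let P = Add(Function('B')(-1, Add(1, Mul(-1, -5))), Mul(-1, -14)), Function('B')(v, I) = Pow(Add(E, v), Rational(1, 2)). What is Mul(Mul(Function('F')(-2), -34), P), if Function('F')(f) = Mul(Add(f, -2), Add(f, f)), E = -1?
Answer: Add(-7616, Mul(-544, I, Pow(2, Rational(1, 2)))) ≈ Add(-7616.0, Mul(-769.33, I))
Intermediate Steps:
Function('B')(v, I) = Pow(Add(-1, v), Rational(1, 2))
Function('F')(f) = Mul(2, f, Add(-2, f)) (Function('F')(f) = Mul(Add(-2, f), Mul(2, f)) = Mul(2, f, Add(-2, f)))
P = Add(14, Mul(I, Pow(2, Rational(1, 2)))) (P = Add(Pow(Add(-1, -1), Rational(1, 2)), Mul(-1, -14)) = Add(Pow(-2, Rational(1, 2)), 14) = Add(Mul(I, Pow(2, Rational(1, 2))), 14) = Add(14, Mul(I, Pow(2, Rational(1, 2)))) ≈ Add(14.000, Mul(1.4142, I)))
Mul(Mul(Function('F')(-2), -34), P) = Mul(Mul(Mul(2, -2, Add(-2, -2)), -34), Add(14, Mul(I, Pow(2, Rational(1, 2))))) = Mul(Mul(Mul(2, -2, -4), -34), Add(14, Mul(I, Pow(2, Rational(1, 2))))) = Mul(Mul(16, -34), Add(14, Mul(I, Pow(2, Rational(1, 2))))) = Mul(-544, Add(14, Mul(I, Pow(2, Rational(1, 2))))) = Add(-7616, Mul(-544, I, Pow(2, Rational(1, 2))))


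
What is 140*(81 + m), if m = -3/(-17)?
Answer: 193200/17 ≈ 11365.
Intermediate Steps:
m = 3/17 (m = -3*(-1/17) = 3/17 ≈ 0.17647)
140*(81 + m) = 140*(81 + 3/17) = 140*(1380/17) = 193200/17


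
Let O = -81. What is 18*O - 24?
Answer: -1482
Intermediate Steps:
18*O - 24 = 18*(-81) - 24 = -1458 - 24 = -1482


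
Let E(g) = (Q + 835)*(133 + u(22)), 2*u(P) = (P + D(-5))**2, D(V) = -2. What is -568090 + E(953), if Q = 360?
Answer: -170155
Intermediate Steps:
u(P) = (-2 + P)**2/2 (u(P) = (P - 2)**2/2 = (-2 + P)**2/2)
E(g) = 397935 (E(g) = (360 + 835)*(133 + (-2 + 22)**2/2) = 1195*(133 + (1/2)*20**2) = 1195*(133 + (1/2)*400) = 1195*(133 + 200) = 1195*333 = 397935)
-568090 + E(953) = -568090 + 397935 = -170155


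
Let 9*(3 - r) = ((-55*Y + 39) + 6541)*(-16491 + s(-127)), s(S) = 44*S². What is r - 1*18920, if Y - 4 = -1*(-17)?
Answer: -3760698878/9 ≈ -4.1786e+8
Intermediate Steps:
Y = 21 (Y = 4 - 1*(-17) = 4 + 17 = 21)
r = -3760528598/9 (r = 3 - ((-55*21 + 39) + 6541)*(-16491 + 44*(-127)²)/9 = 3 - ((-1155 + 39) + 6541)*(-16491 + 44*16129)/9 = 3 - (-1116 + 6541)*(-16491 + 709676)/9 = 3 - 5425*693185/9 = 3 - ⅑*3760528625 = 3 - 3760528625/9 = -3760528598/9 ≈ -4.1784e+8)
r - 1*18920 = -3760528598/9 - 1*18920 = -3760528598/9 - 18920 = -3760698878/9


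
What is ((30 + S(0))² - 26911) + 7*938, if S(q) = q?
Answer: -19445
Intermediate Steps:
((30 + S(0))² - 26911) + 7*938 = ((30 + 0)² - 26911) + 7*938 = (30² - 26911) + 6566 = (900 - 26911) + 6566 = -26011 + 6566 = -19445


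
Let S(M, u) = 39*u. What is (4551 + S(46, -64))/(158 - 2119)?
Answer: -2055/1961 ≈ -1.0479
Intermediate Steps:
(4551 + S(46, -64))/(158 - 2119) = (4551 + 39*(-64))/(158 - 2119) = (4551 - 2496)/(-1961) = 2055*(-1/1961) = -2055/1961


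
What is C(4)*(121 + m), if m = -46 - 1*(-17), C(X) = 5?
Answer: 460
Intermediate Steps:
m = -29 (m = -46 + 17 = -29)
C(4)*(121 + m) = 5*(121 - 29) = 5*92 = 460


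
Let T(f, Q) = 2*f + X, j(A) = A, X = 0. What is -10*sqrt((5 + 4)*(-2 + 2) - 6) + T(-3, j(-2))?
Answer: -6 - 10*I*sqrt(6) ≈ -6.0 - 24.495*I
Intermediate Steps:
T(f, Q) = 2*f (T(f, Q) = 2*f + 0 = 2*f)
-10*sqrt((5 + 4)*(-2 + 2) - 6) + T(-3, j(-2)) = -10*sqrt((5 + 4)*(-2 + 2) - 6) + 2*(-3) = -10*sqrt(9*0 - 6) - 6 = -10*sqrt(0 - 6) - 6 = -10*I*sqrt(6) - 6 = -6 - 10*I*sqrt(6)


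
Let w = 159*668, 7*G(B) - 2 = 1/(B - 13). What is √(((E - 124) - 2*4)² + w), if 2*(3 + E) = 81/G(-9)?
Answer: 2*√49143153/43 ≈ 326.06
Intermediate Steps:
G(B) = 2/7 + 1/(7*(-13 + B)) (G(B) = 2/7 + 1/(7*(B - 13)) = 2/7 + 1/(7*(-13 + B)))
E = 6108/43 (E = -3 + (81/(((-25 + 2*(-9))/(7*(-13 - 9)))))/2 = -3 + (81/(((⅐)*(-25 - 18)/(-22))))/2 = -3 + (81/(((⅐)*(-1/22)*(-43))))/2 = -3 + (81/(43/154))/2 = -3 + (81*(154/43))/2 = -3 + (½)*(12474/43) = -3 + 6237/43 = 6108/43 ≈ 142.05)
w = 106212
√(((E - 124) - 2*4)² + w) = √(((6108/43 - 124) - 2*4)² + 106212) = √((776/43 - 8)² + 106212) = √((432/43)² + 106212) = √(186624/1849 + 106212) = √(196572612/1849) = 2*√49143153/43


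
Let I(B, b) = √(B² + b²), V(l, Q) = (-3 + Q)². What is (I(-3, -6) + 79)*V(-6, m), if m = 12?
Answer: 6399 + 243*√5 ≈ 6942.4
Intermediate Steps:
(I(-3, -6) + 79)*V(-6, m) = (√((-3)² + (-6)²) + 79)*(-3 + 12)² = (√(9 + 36) + 79)*9² = (√45 + 79)*81 = (3*√5 + 79)*81 = (79 + 3*√5)*81 = 6399 + 243*√5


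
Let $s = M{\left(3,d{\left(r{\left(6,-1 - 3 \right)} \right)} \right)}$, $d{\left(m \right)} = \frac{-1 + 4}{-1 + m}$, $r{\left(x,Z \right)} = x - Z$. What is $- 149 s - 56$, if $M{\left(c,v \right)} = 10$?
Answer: $-1546$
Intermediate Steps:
$d{\left(m \right)} = \frac{3}{-1 + m}$
$s = 10$
$- 149 s - 56 = \left(-149\right) 10 - 56 = -1490 - 56 = -1546$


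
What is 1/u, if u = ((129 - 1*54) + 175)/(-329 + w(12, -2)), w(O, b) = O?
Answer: -317/250 ≈ -1.2680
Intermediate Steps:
u = -250/317 (u = ((129 - 1*54) + 175)/(-329 + 12) = ((129 - 54) + 175)/(-317) = (75 + 175)*(-1/317) = 250*(-1/317) = -250/317 ≈ -0.78864)
1/u = 1/(-250/317) = -317/250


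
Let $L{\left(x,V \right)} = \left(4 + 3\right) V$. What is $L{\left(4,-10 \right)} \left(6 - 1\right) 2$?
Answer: $-700$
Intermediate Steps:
$L{\left(x,V \right)} = 7 V$
$L{\left(4,-10 \right)} \left(6 - 1\right) 2 = 7 \left(-10\right) \left(6 - 1\right) 2 = - 70 \cdot 5 \cdot 2 = \left(-70\right) 10 = -700$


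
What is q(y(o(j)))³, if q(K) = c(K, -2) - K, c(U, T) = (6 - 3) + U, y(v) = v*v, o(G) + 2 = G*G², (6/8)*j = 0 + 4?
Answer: 27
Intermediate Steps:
j = 16/3 (j = 4*(0 + 4)/3 = (4/3)*4 = 16/3 ≈ 5.3333)
o(G) = -2 + G³ (o(G) = -2 + G*G² = -2 + G³)
y(v) = v²
c(U, T) = 3 + U
q(K) = 3 (q(K) = (3 + K) - K = 3)
q(y(o(j)))³ = 3³ = 27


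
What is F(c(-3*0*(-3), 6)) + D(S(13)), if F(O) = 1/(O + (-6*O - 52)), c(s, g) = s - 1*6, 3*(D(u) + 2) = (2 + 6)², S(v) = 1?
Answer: 1273/66 ≈ 19.288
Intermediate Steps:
D(u) = 58/3 (D(u) = -2 + (2 + 6)²/3 = -2 + (⅓)*8² = -2 + (⅓)*64 = -2 + 64/3 = 58/3)
c(s, g) = -6 + s (c(s, g) = s - 6 = -6 + s)
F(O) = 1/(-52 - 5*O) (F(O) = 1/(O + (-52 - 6*O)) = 1/(-52 - 5*O))
F(c(-3*0*(-3), 6)) + D(S(13)) = -1/(52 + 5*(-6 - 3*0*(-3))) + 58/3 = -1/(52 + 5*(-6 + 0*(-3))) + 58/3 = -1/(52 + 5*(-6 + 0)) + 58/3 = -1/(52 + 5*(-6)) + 58/3 = -1/(52 - 30) + 58/3 = -1/22 + 58/3 = 1273/66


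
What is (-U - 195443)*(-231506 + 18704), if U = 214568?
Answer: 87251160822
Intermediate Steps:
(-U - 195443)*(-231506 + 18704) = (-1*214568 - 195443)*(-231506 + 18704) = (-214568 - 195443)*(-212802) = -410011*(-212802) = 87251160822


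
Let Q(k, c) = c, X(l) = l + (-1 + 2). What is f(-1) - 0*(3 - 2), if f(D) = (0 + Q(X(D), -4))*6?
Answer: -24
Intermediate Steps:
X(l) = 1 + l (X(l) = l + 1 = 1 + l)
f(D) = -24 (f(D) = (0 - 4)*6 = -4*6 = -24)
f(-1) - 0*(3 - 2) = -24 - 0*(3 - 2) = -24 - 0 = -24 - 1*0 = -24 + 0 = -24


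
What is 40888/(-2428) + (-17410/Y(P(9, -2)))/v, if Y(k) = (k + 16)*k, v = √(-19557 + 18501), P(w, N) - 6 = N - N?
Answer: -10222/607 + 8705*I*√66/17424 ≈ -16.84 + 4.0588*I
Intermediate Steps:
P(w, N) = 6 (P(w, N) = 6 + (N - N) = 6 + 0 = 6)
v = 4*I*√66 (v = √(-1056) = 4*I*√66 ≈ 32.496*I)
Y(k) = k*(16 + k) (Y(k) = (16 + k)*k = k*(16 + k))
40888/(-2428) + (-17410/Y(P(9, -2)))/v = 40888/(-2428) + (-17410*1/(6*(16 + 6)))/((4*I*√66)) = 40888*(-1/2428) + (-17410/(6*22))*(-I*√66/264) = -10222/607 + (-17410/132)*(-I*√66/264) = -10222/607 + (-17410*1/132)*(-I*√66/264) = -10222/607 - (-8705)*I*√66/17424 = -10222/607 + 8705*I*√66/17424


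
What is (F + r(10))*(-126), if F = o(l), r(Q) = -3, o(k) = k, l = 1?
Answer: 252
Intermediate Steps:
F = 1
(F + r(10))*(-126) = (1 - 3)*(-126) = -2*(-126) = 252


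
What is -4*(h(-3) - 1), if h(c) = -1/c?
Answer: 8/3 ≈ 2.6667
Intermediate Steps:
-4*(h(-3) - 1) = -4*(-1/(-3) - 1) = -4*(-1*(-⅓) - 1) = -4*(⅓ - 1) = -4*(-⅔) = 8/3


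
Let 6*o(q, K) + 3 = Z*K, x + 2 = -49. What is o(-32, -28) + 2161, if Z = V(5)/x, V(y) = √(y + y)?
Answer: 4321/2 + 14*√10/153 ≈ 2160.8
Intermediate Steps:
x = -51 (x = -2 - 49 = -51)
V(y) = √2*√y (V(y) = √(2*y) = √2*√y)
Z = -√10/51 (Z = (√2*√5)/(-51) = √10*(-1/51) = -√10/51 ≈ -0.062005)
o(q, K) = -½ - K*√10/306 (o(q, K) = -½ + ((-√10/51)*K)/6 = -½ + (-K*√10/51)/6 = -½ - K*√10/306)
o(-32, -28) + 2161 = (-½ - 1/306*(-28)*√10) + 2161 = (-½ + 14*√10/153) + 2161 = 4321/2 + 14*√10/153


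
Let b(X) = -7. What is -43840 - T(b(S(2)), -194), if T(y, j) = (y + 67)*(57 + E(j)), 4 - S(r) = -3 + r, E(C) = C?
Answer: -35620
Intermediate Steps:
S(r) = 7 - r (S(r) = 4 - (-3 + r) = 4 + (3 - r) = 7 - r)
T(y, j) = (57 + j)*(67 + y) (T(y, j) = (y + 67)*(57 + j) = (67 + y)*(57 + j) = (57 + j)*(67 + y))
-43840 - T(b(S(2)), -194) = -43840 - (3819 + 57*(-7) + 67*(-194) - 194*(-7)) = -43840 - (3819 - 399 - 12998 + 1358) = -43840 - 1*(-8220) = -43840 + 8220 = -35620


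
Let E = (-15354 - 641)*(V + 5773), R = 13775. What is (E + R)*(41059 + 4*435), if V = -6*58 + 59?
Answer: -3753592351195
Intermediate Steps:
V = -289 (V = -348 + 59 = -289)
E = -87716580 (E = (-15354 - 641)*(-289 + 5773) = -15995*5484 = -87716580)
(E + R)*(41059 + 4*435) = (-87716580 + 13775)*(41059 + 4*435) = -87702805*(41059 + 1740) = -87702805*42799 = -3753592351195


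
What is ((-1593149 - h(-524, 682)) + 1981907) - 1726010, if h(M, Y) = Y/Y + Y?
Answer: -1337935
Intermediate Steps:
h(M, Y) = 1 + Y
((-1593149 - h(-524, 682)) + 1981907) - 1726010 = ((-1593149 - (1 + 682)) + 1981907) - 1726010 = ((-1593149 - 1*683) + 1981907) - 1726010 = ((-1593149 - 683) + 1981907) - 1726010 = (-1593832 + 1981907) - 1726010 = 388075 - 1726010 = -1337935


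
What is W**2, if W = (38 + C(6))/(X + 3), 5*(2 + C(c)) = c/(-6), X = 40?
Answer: 32041/46225 ≈ 0.69315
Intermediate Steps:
C(c) = -2 - c/30 (C(c) = -2 + (c/(-6))/5 = -2 + (c*(-1/6))/5 = -2 + (-c/6)/5 = -2 - c/30)
W = 179/215 (W = (38 + (-2 - 1/30*6))/(40 + 3) = (38 + (-2 - 1/5))/43 = (38 - 11/5)*(1/43) = (179/5)*(1/43) = 179/215 ≈ 0.83256)
W**2 = (179/215)**2 = 32041/46225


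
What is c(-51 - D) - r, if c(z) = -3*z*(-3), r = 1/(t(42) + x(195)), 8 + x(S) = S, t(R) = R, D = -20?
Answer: -63892/229 ≈ -279.00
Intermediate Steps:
x(S) = -8 + S
r = 1/229 (r = 1/(42 + (-8 + 195)) = 1/(42 + 187) = 1/229 ≈ 0.0043668)
c(z) = 9*z
c(-51 - D) - r = 9*(-51 - 1*(-20)) - 1*1/229 = 9*(-51 + 20) - 1/229 = 9*(-31) - 1/229 = -279 - 1/229 = -63892/229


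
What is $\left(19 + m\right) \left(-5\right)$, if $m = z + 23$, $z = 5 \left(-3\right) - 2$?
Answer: $-125$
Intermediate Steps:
$z = -17$ ($z = -15 - 2 = -17$)
$m = 6$ ($m = -17 + 23 = 6$)
$\left(19 + m\right) \left(-5\right) = \left(19 + 6\right) \left(-5\right) = 25 \left(-5\right) = -125$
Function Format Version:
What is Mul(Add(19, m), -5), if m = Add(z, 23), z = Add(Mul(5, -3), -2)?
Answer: -125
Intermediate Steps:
z = -17 (z = Add(-15, -2) = -17)
m = 6 (m = Add(-17, 23) = 6)
Mul(Add(19, m), -5) = Mul(Add(19, 6), -5) = Mul(25, -5) = -125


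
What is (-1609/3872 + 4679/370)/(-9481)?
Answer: -8760879/6791429920 ≈ -0.0012900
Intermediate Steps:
(-1609/3872 + 4679/370)/(-9481) = (-1609*1/3872 + 4679*(1/370))*(-1/9481) = (-1609/3872 + 4679/370)*(-1/9481) = (8760879/716320)*(-1/9481) = -8760879/6791429920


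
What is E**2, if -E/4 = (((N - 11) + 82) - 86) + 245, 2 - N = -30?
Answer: 1098304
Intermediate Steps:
N = 32 (N = 2 - 1*(-30) = 2 + 30 = 32)
E = -1048 (E = -4*((((32 - 11) + 82) - 86) + 245) = -4*(((21 + 82) - 86) + 245) = -4*((103 - 86) + 245) = -4*(17 + 245) = -4*262 = -1048)
E**2 = (-1048)**2 = 1098304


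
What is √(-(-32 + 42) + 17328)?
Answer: √17318 ≈ 131.60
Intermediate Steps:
√(-(-32 + 42) + 17328) = √(-1*10 + 17328) = √(-10 + 17328) = √17318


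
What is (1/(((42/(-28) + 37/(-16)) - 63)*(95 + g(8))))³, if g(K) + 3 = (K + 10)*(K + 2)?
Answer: -1/6001777343717 ≈ -1.6662e-13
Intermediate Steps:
g(K) = -3 + (2 + K)*(10 + K) (g(K) = -3 + (K + 10)*(K + 2) = -3 + (10 + K)*(2 + K) = -3 + (2 + K)*(10 + K))
(1/(((42/(-28) + 37/(-16)) - 63)*(95 + g(8))))³ = (1/(((42/(-28) + 37/(-16)) - 63)*(95 + (17 + 8² + 12*8))))³ = (1/(((42*(-1/28) + 37*(-1/16)) - 63)*(95 + (17 + 64 + 96))))³ = (1/(((-3/2 - 37/16) - 63)*(95 + 177)))³ = (1/((-61/16 - 63)*272))³ = (1/(-1069/16*272))³ = (1/(-18173))³ = (-1/18173)³ = -1/6001777343717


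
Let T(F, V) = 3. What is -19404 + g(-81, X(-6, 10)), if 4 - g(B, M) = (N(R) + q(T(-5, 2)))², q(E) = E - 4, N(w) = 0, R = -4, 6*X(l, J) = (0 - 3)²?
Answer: -19401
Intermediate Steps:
X(l, J) = 3/2 (X(l, J) = (0 - 3)²/6 = (⅙)*(-3)² = (⅙)*9 = 3/2)
q(E) = -4 + E
g(B, M) = 3 (g(B, M) = 4 - (0 + (-4 + 3))² = 4 - (0 - 1)² = 4 - 1*(-1)² = 4 - 1*1 = 4 - 1 = 3)
-19404 + g(-81, X(-6, 10)) = -19404 + 3 = -19401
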